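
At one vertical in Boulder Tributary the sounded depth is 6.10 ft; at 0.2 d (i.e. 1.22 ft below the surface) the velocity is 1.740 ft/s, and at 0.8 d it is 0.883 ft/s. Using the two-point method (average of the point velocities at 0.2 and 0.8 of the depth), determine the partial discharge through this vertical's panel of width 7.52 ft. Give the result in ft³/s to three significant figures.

v̄ = (1.740 + 0.883) / 2 = 1.312 ft/s
q = v̄ × d × w = 1.312 × 6.10 × 7.52 = 60.16 ft³/s

60.2 ft³/s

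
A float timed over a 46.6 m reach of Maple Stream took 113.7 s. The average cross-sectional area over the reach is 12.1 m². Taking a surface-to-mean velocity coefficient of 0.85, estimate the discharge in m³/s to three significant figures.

v_surface = L / t̄ = 46.6 / 113.7 = 0.4099 m/s
v_mean = 0.85 × 0.4099 = 0.3484 m/s
Q = A × v_mean = 12.1 × 0.3484 = 4.215 m³/s

4.22 m³/s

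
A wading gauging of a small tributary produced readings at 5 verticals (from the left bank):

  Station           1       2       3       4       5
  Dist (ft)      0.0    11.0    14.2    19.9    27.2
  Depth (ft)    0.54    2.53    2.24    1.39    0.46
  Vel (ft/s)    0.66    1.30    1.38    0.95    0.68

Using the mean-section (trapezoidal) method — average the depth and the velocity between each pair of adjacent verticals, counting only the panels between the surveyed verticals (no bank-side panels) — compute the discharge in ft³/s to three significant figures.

44.3 ft³/s

Panel 1-2: Δb = 11 ft, d̄ = (0.54+2.53)/2 = 1.535, v̄ = (0.66+1.30)/2 = 0.98 → q = 11×1.535×0.98 = 16.55 ft³/s
Panel 2-3: Δb = 3.2 ft, d̄ = (2.53+2.24)/2 = 2.385, v̄ = (1.30+1.38)/2 = 1.34 → q = 3.2×2.385×1.34 = 10.23 ft³/s
Panel 3-4: Δb = 5.7 ft, d̄ = (2.24+1.39)/2 = 1.815, v̄ = (1.38+0.95)/2 = 1.165 → q = 5.7×1.815×1.165 = 12.05 ft³/s
Panel 4-5: Δb = 7.3 ft, d̄ = (1.39+0.46)/2 = 0.925, v̄ = (0.95+0.68)/2 = 0.815 → q = 7.3×0.925×0.815 = 5.503 ft³/s
Q = Σ q = 44.33 ft³/s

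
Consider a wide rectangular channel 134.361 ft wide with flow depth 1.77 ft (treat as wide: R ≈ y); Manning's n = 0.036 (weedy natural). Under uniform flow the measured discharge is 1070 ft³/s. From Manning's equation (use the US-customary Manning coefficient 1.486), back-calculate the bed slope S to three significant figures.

A = b·y = 134.361 × 1.77 = 237.8 ft²
Wide channel: R ≈ y = 1.77 ft
S = (Q·n / (1.486·A·R^(2/3)))² = (1070×0.036 / (1.486×237.8×1.463))² = 0.005549

0.00555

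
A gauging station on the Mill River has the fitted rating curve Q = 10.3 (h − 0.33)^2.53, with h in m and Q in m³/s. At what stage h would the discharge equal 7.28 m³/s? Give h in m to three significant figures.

1.20 m

h − h₀ = (Q/C)^(1/b) = (7.28/10.3)^(1/2.53) = 0.8718 m
h = 0.33 + 0.8718 = 1.202 m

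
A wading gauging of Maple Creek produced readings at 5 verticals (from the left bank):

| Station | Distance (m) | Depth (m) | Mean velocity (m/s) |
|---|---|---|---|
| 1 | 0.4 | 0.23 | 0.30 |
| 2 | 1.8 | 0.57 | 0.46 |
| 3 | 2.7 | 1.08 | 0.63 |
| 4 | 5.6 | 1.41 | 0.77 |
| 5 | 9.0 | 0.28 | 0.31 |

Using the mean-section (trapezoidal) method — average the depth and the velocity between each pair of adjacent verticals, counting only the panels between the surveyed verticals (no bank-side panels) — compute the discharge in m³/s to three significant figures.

4.70 m³/s

Panel 1-2: Δb = 1.4 m, d̄ = (0.23+0.57)/2 = 0.4, v̄ = (0.30+0.46)/2 = 0.38 → q = 1.4×0.4×0.38 = 0.2128 m³/s
Panel 2-3: Δb = 0.9 m, d̄ = (0.57+1.08)/2 = 0.825, v̄ = (0.46+0.63)/2 = 0.545 → q = 0.9×0.825×0.545 = 0.4047 m³/s
Panel 3-4: Δb = 2.9 m, d̄ = (1.08+1.41)/2 = 1.245, v̄ = (0.63+0.77)/2 = 0.7 → q = 2.9×1.245×0.7 = 2.527 m³/s
Panel 4-5: Δb = 3.4 m, d̄ = (1.41+0.28)/2 = 0.845, v̄ = (0.77+0.31)/2 = 0.54 → q = 3.4×0.845×0.54 = 1.551 m³/s
Q = Σ q = 4.696 m³/s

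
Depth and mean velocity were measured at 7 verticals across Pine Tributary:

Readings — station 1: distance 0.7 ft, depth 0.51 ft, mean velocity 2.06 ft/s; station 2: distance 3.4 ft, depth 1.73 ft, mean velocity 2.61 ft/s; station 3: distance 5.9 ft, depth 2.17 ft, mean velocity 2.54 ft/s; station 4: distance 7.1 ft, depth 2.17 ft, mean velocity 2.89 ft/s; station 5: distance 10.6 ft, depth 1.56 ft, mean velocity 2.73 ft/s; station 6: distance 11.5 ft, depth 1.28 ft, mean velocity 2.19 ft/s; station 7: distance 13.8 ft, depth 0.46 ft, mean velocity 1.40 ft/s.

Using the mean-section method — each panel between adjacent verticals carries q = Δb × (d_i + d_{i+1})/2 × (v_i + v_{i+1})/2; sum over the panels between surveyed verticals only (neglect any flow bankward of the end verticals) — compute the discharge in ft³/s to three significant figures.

51.8 ft³/s

Panel 1-2: Δb = 2.7 ft, d̄ = (0.51+1.73)/2 = 1.12, v̄ = (2.06+2.61)/2 = 2.335 → q = 2.7×1.12×2.335 = 7.061 ft³/s
Panel 2-3: Δb = 2.5 ft, d̄ = (1.73+2.17)/2 = 1.95, v̄ = (2.61+2.54)/2 = 2.575 → q = 2.5×1.95×2.575 = 12.55 ft³/s
Panel 3-4: Δb = 1.2 ft, d̄ = (2.17+2.17)/2 = 2.17, v̄ = (2.54+2.89)/2 = 2.715 → q = 1.2×2.17×2.715 = 7.070 ft³/s
Panel 4-5: Δb = 3.5 ft, d̄ = (2.17+1.56)/2 = 1.865, v̄ = (2.89+2.73)/2 = 2.81 → q = 3.5×1.865×2.81 = 18.34 ft³/s
Panel 5-6: Δb = 0.9 ft, d̄ = (1.56+1.28)/2 = 1.42, v̄ = (2.73+2.19)/2 = 2.46 → q = 0.9×1.42×2.46 = 3.144 ft³/s
Panel 6-7: Δb = 2.3 ft, d̄ = (1.28+0.46)/2 = 0.87, v̄ = (2.19+1.40)/2 = 1.795 → q = 2.3×0.87×1.795 = 3.592 ft³/s
Q = Σ q = 51.76 ft³/s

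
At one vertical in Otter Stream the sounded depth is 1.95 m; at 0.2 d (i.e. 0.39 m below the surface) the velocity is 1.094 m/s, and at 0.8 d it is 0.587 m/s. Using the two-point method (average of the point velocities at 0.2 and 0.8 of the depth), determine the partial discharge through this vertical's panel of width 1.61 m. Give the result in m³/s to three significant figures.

2.64 m³/s

v̄ = (1.094 + 0.587) / 2 = 0.8405 m/s
q = v̄ × d × w = 0.8405 × 1.95 × 1.61 = 2.639 m³/s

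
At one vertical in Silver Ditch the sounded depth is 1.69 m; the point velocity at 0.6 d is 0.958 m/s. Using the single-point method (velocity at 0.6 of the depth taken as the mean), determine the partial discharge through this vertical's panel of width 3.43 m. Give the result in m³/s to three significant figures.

v̄ = v₀.₆ = 0.958 m/s
q = v̄ × d × w = 0.9580 × 1.69 × 3.43 = 5.553 m³/s

5.55 m³/s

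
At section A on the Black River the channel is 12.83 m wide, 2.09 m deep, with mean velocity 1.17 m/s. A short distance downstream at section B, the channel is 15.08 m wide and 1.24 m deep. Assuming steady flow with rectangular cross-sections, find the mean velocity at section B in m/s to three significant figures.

1.68 m/s

Q = A₁V₁ = (12.83×2.09) × 1.17 = 31.37 m³/s
A₂ = 15.08 × 1.24 = 18.70 m²
V₂ = Q/A₂ = 31.37/18.70 = 1.678 m/s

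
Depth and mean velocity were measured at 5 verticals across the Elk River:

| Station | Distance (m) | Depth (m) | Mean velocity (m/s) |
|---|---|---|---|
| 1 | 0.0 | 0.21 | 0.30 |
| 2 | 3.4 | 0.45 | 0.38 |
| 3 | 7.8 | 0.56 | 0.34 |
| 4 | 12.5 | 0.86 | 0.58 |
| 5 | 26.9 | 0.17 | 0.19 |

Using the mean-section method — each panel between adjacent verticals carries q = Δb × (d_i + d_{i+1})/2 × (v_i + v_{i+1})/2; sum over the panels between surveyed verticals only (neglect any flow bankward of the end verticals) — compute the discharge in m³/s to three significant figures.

Panel 1-2: Δb = 3.4 m, d̄ = (0.21+0.45)/2 = 0.33, v̄ = (0.30+0.38)/2 = 0.34 → q = 3.4×0.33×0.34 = 0.3815 m³/s
Panel 2-3: Δb = 4.4 m, d̄ = (0.45+0.56)/2 = 0.505, v̄ = (0.38+0.34)/2 = 0.36 → q = 4.4×0.505×0.36 = 0.7999 m³/s
Panel 3-4: Δb = 4.7 m, d̄ = (0.56+0.86)/2 = 0.71, v̄ = (0.34+0.58)/2 = 0.46 → q = 4.7×0.71×0.46 = 1.535 m³/s
Panel 4-5: Δb = 14.4 m, d̄ = (0.86+0.17)/2 = 0.515, v̄ = (0.58+0.19)/2 = 0.385 → q = 14.4×0.515×0.385 = 2.855 m³/s
Q = Σ q = 5.572 m³/s

5.57 m³/s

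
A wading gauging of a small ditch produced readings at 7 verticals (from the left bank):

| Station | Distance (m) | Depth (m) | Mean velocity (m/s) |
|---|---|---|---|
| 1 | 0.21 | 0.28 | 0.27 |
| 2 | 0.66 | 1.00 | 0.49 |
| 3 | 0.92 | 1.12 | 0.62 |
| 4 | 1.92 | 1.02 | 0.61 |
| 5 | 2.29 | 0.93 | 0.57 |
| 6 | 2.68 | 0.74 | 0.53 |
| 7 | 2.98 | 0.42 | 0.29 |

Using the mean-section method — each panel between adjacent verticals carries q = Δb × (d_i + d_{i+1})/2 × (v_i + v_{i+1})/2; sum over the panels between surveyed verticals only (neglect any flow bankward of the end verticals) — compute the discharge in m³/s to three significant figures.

1.38 m³/s

Panel 1-2: Δb = 0.45 m, d̄ = (0.28+1.00)/2 = 0.64, v̄ = (0.27+0.49)/2 = 0.38 → q = 0.45×0.64×0.38 = 0.1094 m³/s
Panel 2-3: Δb = 0.26 m, d̄ = (1.00+1.12)/2 = 1.06, v̄ = (0.49+0.62)/2 = 0.555 → q = 0.26×1.06×0.555 = 0.1530 m³/s
Panel 3-4: Δb = 1 m, d̄ = (1.12+1.02)/2 = 1.07, v̄ = (0.62+0.61)/2 = 0.615 → q = 1×1.07×0.615 = 0.6581 m³/s
Panel 4-5: Δb = 0.37 m, d̄ = (1.02+0.93)/2 = 0.975, v̄ = (0.61+0.57)/2 = 0.59 → q = 0.37×0.975×0.59 = 0.2128 m³/s
Panel 5-6: Δb = 0.39 m, d̄ = (0.93+0.74)/2 = 0.835, v̄ = (0.57+0.53)/2 = 0.55 → q = 0.39×0.835×0.55 = 0.1791 m³/s
Panel 6-7: Δb = 0.3 m, d̄ = (0.74+0.42)/2 = 0.58, v̄ = (0.53+0.29)/2 = 0.41 → q = 0.3×0.58×0.41 = 0.07134 m³/s
Q = Σ q = 1.384 m³/s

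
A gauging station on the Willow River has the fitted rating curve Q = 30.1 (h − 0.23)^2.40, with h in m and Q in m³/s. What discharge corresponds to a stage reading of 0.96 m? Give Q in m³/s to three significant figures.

14.1 m³/s

Q = 30.1 × (0.96 − 0.23)^2.40 = 30.1 × 0.73^2.40 = 14.14 m³/s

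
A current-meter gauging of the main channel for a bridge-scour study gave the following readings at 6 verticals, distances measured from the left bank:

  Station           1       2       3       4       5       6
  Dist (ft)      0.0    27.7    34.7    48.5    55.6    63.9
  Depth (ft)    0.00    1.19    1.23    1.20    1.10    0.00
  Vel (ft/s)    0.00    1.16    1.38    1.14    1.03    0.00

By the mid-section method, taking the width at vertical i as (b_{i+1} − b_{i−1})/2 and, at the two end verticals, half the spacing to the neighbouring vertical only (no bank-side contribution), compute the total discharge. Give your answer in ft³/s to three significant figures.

w_2 = (34.7 − 0.0)/2 = 17.35 ft; q_2 = 1.16 × 1.19 × 17.35 = 23.95 ft³/s
w_3 = (48.5 − 27.7)/2 = 10.4 ft; q_3 = 1.38 × 1.23 × 10.4 = 17.65 ft³/s
w_4 = (55.6 − 34.7)/2 = 10.45 ft; q_4 = 1.14 × 1.20 × 10.45 = 14.30 ft³/s
w_5 = (63.9 − 48.5)/2 = 7.7 ft; q_5 = 1.03 × 1.10 × 7.7 = 8.724 ft³/s
Stations 1, 6 contribute zero (depth or velocity is 0).
Q = Σ qᵢ = 64.62 ft³/s

64.6 ft³/s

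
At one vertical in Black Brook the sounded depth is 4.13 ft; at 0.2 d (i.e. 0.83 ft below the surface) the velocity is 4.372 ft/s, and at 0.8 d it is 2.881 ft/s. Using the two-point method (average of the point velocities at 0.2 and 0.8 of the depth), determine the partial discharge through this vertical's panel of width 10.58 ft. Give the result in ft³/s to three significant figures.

158 ft³/s

v̄ = (4.372 + 2.881) / 2 = 3.627 ft/s
q = v̄ × d × w = 3.627 × 4.13 × 10.58 = 158.5 ft³/s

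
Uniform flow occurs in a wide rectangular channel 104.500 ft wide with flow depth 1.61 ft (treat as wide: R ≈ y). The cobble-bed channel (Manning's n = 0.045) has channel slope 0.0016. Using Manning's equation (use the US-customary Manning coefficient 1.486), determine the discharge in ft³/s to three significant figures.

A = b·y = 104.500 × 1.61 = 168.2 ft²
Wide channel: R ≈ y = 1.61 ft
Q = (1.486/n)·A·R^(2/3)·S^(1/2) = (1.486/0.045) × 168.2 × 1.610^(2/3) × 0.0016^(1/2) = 305.3 ft³/s

305 ft³/s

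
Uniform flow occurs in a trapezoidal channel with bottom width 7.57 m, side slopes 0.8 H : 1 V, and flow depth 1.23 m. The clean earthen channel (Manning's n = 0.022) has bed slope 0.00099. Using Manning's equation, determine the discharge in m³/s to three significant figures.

A = (b + z·y)·y = (7.57 + 0.8×1.23)×1.23 = 10.52 m²
P = b + 2y√(1+z²) = 7.57 + 2×1.23×√(1+0.8²) = 10.72 m
R = A/P = 10.52/10.72 = 0.9814 m
Q = (1/n)·A·R^(2/3)·S^(1/2) = (1/0.022) × 10.52 × 0.9814^(2/3) × 0.00099^(1/2) = 14.86 m³/s

14.9 m³/s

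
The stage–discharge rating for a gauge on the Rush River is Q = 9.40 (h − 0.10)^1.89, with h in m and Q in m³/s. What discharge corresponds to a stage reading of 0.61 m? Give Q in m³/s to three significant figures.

Q = 9.40 × (0.61 − 0.10)^1.89 = 9.40 × 0.51^1.89 = 2.633 m³/s

2.63 m³/s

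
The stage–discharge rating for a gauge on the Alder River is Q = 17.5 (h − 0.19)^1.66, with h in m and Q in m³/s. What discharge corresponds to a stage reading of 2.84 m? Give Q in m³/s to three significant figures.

Q = 17.5 × (2.84 − 0.19)^1.66 = 17.5 × 2.65^1.66 = 88.23 m³/s

88.2 m³/s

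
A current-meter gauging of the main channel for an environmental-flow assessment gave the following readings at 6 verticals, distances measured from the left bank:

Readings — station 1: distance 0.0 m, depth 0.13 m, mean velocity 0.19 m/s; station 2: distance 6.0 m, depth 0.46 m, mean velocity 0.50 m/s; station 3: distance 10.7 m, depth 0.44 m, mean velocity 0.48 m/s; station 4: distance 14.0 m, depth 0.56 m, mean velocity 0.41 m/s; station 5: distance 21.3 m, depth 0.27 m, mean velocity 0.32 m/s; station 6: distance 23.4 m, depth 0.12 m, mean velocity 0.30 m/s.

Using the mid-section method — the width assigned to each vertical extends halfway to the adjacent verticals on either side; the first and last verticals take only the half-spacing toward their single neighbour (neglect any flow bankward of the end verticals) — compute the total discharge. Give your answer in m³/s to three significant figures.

w_1 = (6.0 − 0.0)/2 = 3 m; q_1 = 0.19 × 0.13 × 3 = 0.07410 m³/s
w_2 = (10.7 − 0.0)/2 = 5.35 m; q_2 = 0.50 × 0.46 × 5.35 = 1.231 m³/s
w_3 = (14.0 − 6.0)/2 = 4 m; q_3 = 0.48 × 0.44 × 4 = 0.8448 m³/s
w_4 = (21.3 − 10.7)/2 = 5.3 m; q_4 = 0.41 × 0.56 × 5.3 = 1.217 m³/s
w_5 = (23.4 − 14.0)/2 = 4.7 m; q_5 = 0.32 × 0.27 × 4.7 = 0.4061 m³/s
w_6 = (23.4 − 21.3)/2 = 1.05 m; q_6 = 0.30 × 0.12 × 1.05 = 0.03780 m³/s
Q = Σ qᵢ = 3.810 m³/s

3.81 m³/s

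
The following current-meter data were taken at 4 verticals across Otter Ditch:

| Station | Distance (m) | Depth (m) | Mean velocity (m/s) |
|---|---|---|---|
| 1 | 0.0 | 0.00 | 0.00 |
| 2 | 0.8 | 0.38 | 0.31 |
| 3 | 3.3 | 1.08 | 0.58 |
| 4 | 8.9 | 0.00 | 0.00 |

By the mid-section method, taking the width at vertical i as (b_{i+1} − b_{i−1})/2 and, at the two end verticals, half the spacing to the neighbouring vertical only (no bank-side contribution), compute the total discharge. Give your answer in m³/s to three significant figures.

w_2 = (3.3 − 0.0)/2 = 1.65 m; q_2 = 0.31 × 0.38 × 1.65 = 0.1944 m³/s
w_3 = (8.9 − 0.8)/2 = 4.05 m; q_3 = 0.58 × 1.08 × 4.05 = 2.537 m³/s
Stations 1, 4 contribute zero (depth or velocity is 0).
Q = Σ qᵢ = 2.731 m³/s

2.73 m³/s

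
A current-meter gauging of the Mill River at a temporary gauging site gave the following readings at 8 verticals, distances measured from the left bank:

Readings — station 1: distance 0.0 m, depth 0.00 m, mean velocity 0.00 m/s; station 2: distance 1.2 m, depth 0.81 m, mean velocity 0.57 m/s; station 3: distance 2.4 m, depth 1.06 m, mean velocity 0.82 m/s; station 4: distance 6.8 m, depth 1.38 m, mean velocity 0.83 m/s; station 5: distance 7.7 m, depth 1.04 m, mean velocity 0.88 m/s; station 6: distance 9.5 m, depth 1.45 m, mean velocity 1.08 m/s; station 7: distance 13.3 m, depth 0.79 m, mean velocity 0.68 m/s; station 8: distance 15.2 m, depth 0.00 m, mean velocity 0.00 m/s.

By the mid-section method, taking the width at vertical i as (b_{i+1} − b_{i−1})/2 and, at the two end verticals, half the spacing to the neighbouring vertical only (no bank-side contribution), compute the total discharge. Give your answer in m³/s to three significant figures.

w_2 = (2.4 − 0.0)/2 = 1.2 m; q_2 = 0.57 × 0.81 × 1.2 = 0.5540 m³/s
w_3 = (6.8 − 1.2)/2 = 2.8 m; q_3 = 0.82 × 1.06 × 2.8 = 2.434 m³/s
w_4 = (7.7 − 2.4)/2 = 2.65 m; q_4 = 0.83 × 1.38 × 2.65 = 3.035 m³/s
w_5 = (9.5 − 6.8)/2 = 1.35 m; q_5 = 0.88 × 1.04 × 1.35 = 1.236 m³/s
w_6 = (13.3 − 7.7)/2 = 2.8 m; q_6 = 1.08 × 1.45 × 2.8 = 4.385 m³/s
w_7 = (15.2 − 9.5)/2 = 2.85 m; q_7 = 0.68 × 0.79 × 2.85 = 1.531 m³/s
Stations 1, 8 contribute zero (depth or velocity is 0).
Q = Σ qᵢ = 13.17 m³/s

13.2 m³/s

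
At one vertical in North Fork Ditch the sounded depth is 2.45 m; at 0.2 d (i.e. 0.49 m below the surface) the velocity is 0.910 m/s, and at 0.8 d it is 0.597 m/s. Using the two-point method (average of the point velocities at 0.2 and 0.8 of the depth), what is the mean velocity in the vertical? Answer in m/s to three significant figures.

v̄ = (0.910 + 0.597) / 2 = 0.7535 m/s

0.754 m/s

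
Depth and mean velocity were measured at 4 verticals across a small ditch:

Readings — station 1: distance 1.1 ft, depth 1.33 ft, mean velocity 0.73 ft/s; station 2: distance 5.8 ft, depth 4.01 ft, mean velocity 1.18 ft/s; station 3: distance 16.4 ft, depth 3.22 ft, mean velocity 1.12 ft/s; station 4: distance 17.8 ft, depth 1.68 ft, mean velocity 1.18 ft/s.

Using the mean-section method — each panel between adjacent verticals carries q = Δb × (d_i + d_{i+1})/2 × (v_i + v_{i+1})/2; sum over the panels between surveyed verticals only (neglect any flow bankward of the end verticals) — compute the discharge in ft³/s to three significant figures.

60.0 ft³/s

Panel 1-2: Δb = 4.7 ft, d̄ = (1.33+4.01)/2 = 2.67, v̄ = (0.73+1.18)/2 = 0.955 → q = 4.7×2.67×0.955 = 11.98 ft³/s
Panel 2-3: Δb = 10.6 ft, d̄ = (4.01+3.22)/2 = 3.615, v̄ = (1.18+1.12)/2 = 1.15 → q = 10.6×3.615×1.15 = 44.07 ft³/s
Panel 3-4: Δb = 1.4 ft, d̄ = (3.22+1.68)/2 = 2.45, v̄ = (1.12+1.18)/2 = 1.15 → q = 1.4×2.45×1.15 = 3.945 ft³/s
Q = Σ q = 60.00 ft³/s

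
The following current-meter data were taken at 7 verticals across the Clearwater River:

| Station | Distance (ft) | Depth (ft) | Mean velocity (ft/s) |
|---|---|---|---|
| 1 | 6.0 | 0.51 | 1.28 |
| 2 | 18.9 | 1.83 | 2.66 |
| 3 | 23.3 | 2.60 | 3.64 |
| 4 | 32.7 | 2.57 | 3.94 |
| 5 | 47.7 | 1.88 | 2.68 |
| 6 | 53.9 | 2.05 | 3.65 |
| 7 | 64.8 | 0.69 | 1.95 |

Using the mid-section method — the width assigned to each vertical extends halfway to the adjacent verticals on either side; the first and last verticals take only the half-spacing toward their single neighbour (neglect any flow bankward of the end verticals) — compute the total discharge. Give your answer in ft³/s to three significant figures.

360 ft³/s

w_1 = (18.9 − 6.0)/2 = 6.45 ft; q_1 = 1.28 × 0.51 × 6.45 = 4.211 ft³/s
w_2 = (23.3 − 6.0)/2 = 8.65 ft; q_2 = 2.66 × 1.83 × 8.65 = 42.11 ft³/s
w_3 = (32.7 − 18.9)/2 = 6.9 ft; q_3 = 3.64 × 2.60 × 6.9 = 65.30 ft³/s
w_4 = (47.7 − 23.3)/2 = 12.2 ft; q_4 = 3.94 × 2.57 × 12.2 = 123.5 ft³/s
w_5 = (53.9 − 32.7)/2 = 10.6 ft; q_5 = 2.68 × 1.88 × 10.6 = 53.41 ft³/s
w_6 = (64.8 − 47.7)/2 = 8.55 ft; q_6 = 3.65 × 2.05 × 8.55 = 63.98 ft³/s
w_7 = (64.8 − 53.9)/2 = 5.45 ft; q_7 = 1.95 × 0.69 × 5.45 = 7.333 ft³/s
Q = Σ qᵢ = 359.9 ft³/s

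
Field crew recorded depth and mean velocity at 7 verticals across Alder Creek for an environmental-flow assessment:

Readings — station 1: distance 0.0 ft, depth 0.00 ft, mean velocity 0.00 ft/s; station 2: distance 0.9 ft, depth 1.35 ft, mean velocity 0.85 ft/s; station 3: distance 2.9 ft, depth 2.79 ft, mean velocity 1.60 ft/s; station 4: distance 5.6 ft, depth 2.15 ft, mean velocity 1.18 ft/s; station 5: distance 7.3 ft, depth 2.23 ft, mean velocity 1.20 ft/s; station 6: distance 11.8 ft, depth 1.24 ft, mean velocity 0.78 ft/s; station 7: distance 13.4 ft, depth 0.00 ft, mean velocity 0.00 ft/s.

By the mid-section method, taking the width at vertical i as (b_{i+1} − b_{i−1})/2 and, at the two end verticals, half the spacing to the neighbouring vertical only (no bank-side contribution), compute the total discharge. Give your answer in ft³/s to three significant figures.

29.0 ft³/s

w_2 = (2.9 − 0.0)/2 = 1.45 ft; q_2 = 0.85 × 1.35 × 1.45 = 1.664 ft³/s
w_3 = (5.6 − 0.9)/2 = 2.35 ft; q_3 = 1.60 × 2.79 × 2.35 = 10.49 ft³/s
w_4 = (7.3 − 2.9)/2 = 2.2 ft; q_4 = 1.18 × 2.15 × 2.2 = 5.581 ft³/s
w_5 = (11.8 − 5.6)/2 = 3.1 ft; q_5 = 1.20 × 2.23 × 3.1 = 8.296 ft³/s
w_6 = (13.4 − 7.3)/2 = 3.05 ft; q_6 = 0.78 × 1.24 × 3.05 = 2.950 ft³/s
Stations 1, 7 contribute zero (depth or velocity is 0).
Q = Σ qᵢ = 28.98 ft³/s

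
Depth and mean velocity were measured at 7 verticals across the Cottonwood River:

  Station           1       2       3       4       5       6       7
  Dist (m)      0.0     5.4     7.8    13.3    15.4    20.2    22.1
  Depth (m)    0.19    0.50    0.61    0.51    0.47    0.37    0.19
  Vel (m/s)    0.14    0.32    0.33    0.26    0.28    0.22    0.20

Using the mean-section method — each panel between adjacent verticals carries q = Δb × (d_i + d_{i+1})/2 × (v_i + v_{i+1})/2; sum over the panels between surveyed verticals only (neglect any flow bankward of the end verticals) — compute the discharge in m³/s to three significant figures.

Panel 1-2: Δb = 5.4 m, d̄ = (0.19+0.50)/2 = 0.345, v̄ = (0.14+0.32)/2 = 0.23 → q = 5.4×0.345×0.23 = 0.4285 m³/s
Panel 2-3: Δb = 2.4 m, d̄ = (0.50+0.61)/2 = 0.555, v̄ = (0.32+0.33)/2 = 0.325 → q = 2.4×0.555×0.325 = 0.4329 m³/s
Panel 3-4: Δb = 5.5 m, d̄ = (0.61+0.51)/2 = 0.56, v̄ = (0.33+0.26)/2 = 0.295 → q = 5.5×0.56×0.295 = 0.9086 m³/s
Panel 4-5: Δb = 2.1 m, d̄ = (0.51+0.47)/2 = 0.49, v̄ = (0.26+0.28)/2 = 0.27 → q = 2.1×0.49×0.27 = 0.2778 m³/s
Panel 5-6: Δb = 4.8 m, d̄ = (0.47+0.37)/2 = 0.42, v̄ = (0.28+0.22)/2 = 0.25 → q = 4.8×0.42×0.25 = 0.5040 m³/s
Panel 6-7: Δb = 1.9 m, d̄ = (0.37+0.19)/2 = 0.28, v̄ = (0.22+0.20)/2 = 0.21 → q = 1.9×0.28×0.21 = 0.1117 m³/s
Q = Σ q = 2.664 m³/s

2.66 m³/s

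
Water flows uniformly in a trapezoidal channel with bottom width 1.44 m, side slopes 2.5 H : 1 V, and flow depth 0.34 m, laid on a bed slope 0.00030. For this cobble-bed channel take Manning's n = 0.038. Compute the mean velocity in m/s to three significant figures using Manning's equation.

A = (b + z·y)·y = (1.44 + 2.5×0.34)×0.34 = 0.7786 m²
P = b + 2y√(1+z²) = 1.44 + 2×0.34×√(1+2.5²) = 3.271 m
R = A/P = 0.7786/3.271 = 0.2380 m
Q = (1/n)·A·R^(2/3)·S^(1/2) = (1/0.038) × 0.7786 × 0.2380^(2/3) × 0.00030^(1/2) = 0.1363 m³/s
V = Q/A = 0.1363/0.7786 = 0.1751 m/s

0.175 m/s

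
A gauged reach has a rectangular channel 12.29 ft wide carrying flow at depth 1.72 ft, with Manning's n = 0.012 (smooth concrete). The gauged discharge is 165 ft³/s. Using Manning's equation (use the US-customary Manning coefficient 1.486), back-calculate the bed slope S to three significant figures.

0.00268

A = b·y = 12.29 × 1.72 = 21.14 ft²
P = b + 2y = 12.29 + 2×1.72 = 15.73 ft
R = A/P = 21.14/15.73 = 1.344 ft
S = (Q·n / (1.486·A·R^(2/3)))² = (165×0.012 / (1.486×21.14×1.218))² = 0.002679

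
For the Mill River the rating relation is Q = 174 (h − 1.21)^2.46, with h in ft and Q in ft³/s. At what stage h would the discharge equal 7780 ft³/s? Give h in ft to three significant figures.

5.90 ft

h − h₀ = (Q/C)^(1/b) = (7780/174)^(1/2.46) = 4.687 ft
h = 1.21 + 4.687 = 5.897 ft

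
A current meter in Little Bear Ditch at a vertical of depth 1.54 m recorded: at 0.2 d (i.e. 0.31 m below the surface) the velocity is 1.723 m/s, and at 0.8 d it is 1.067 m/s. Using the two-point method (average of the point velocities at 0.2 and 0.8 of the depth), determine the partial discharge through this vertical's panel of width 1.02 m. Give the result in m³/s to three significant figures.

v̄ = (1.723 + 1.067) / 2 = 1.395 m/s
q = v̄ × d × w = 1.395 × 1.54 × 1.02 = 2.191 m³/s

2.19 m³/s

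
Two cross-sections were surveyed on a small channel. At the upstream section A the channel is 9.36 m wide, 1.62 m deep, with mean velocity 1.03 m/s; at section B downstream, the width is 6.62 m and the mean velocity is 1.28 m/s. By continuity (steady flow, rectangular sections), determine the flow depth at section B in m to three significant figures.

Q = A₁V₁ = (9.36×1.62) × 1.03 = 15.62 m³/s
d₂ = Q/(b₂ V₂) = 15.62/(6.62×1.28) = 1.843 m

1.84 m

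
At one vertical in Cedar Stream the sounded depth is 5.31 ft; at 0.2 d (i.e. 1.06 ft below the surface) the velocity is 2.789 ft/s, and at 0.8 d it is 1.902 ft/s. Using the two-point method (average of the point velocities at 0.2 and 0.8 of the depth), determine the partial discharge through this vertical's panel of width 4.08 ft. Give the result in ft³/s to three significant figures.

50.8 ft³/s

v̄ = (2.789 + 1.902) / 2 = 2.346 ft/s
q = v̄ × d × w = 2.346 × 5.31 × 4.08 = 50.81 ft³/s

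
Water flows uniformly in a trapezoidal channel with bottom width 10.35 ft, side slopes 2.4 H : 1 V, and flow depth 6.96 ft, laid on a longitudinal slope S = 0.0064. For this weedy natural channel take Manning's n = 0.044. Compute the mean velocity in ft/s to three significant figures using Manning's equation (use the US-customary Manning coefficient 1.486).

6.86 ft/s

A = (b + z·y)·y = (10.35 + 2.4×6.96)×6.96 = 188.3 ft²
P = b + 2y√(1+z²) = 10.35 + 2×6.96×√(1+2.4²) = 46.54 ft
R = A/P = 188.3/46.54 = 4.046 ft
Q = (1.486/n)·A·R^(2/3)·S^(1/2) = (1.486/0.044) × 188.3 × 4.046^(2/3) × 0.0064^(1/2) = 1292 ft³/s
V = Q/A = 1292/188.3 = 6.860 ft/s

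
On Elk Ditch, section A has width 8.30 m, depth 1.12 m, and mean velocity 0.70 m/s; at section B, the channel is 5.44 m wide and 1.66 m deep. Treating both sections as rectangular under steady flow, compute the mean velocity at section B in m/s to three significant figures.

0.721 m/s

Q = A₁V₁ = (8.30×1.12) × 0.70 = 6.507 m³/s
A₂ = 5.44 × 1.66 = 9.030 m²
V₂ = Q/A₂ = 6.507/9.030 = 0.7206 m/s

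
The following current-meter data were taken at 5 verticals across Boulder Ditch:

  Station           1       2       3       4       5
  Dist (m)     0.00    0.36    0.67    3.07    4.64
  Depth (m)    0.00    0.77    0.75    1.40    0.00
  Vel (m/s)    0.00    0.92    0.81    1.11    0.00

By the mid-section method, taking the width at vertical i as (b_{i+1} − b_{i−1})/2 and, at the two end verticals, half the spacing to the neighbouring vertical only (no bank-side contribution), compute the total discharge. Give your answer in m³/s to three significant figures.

4.15 m³/s

w_2 = (0.67 − 0.00)/2 = 0.335 m; q_2 = 0.92 × 0.77 × 0.335 = 0.2373 m³/s
w_3 = (3.07 − 0.36)/2 = 1.355 m; q_3 = 0.81 × 0.75 × 1.355 = 0.8232 m³/s
w_4 = (4.64 − 0.67)/2 = 1.985 m; q_4 = 1.11 × 1.40 × 1.985 = 3.085 m³/s
Stations 1, 5 contribute zero (depth or velocity is 0).
Q = Σ qᵢ = 4.145 m³/s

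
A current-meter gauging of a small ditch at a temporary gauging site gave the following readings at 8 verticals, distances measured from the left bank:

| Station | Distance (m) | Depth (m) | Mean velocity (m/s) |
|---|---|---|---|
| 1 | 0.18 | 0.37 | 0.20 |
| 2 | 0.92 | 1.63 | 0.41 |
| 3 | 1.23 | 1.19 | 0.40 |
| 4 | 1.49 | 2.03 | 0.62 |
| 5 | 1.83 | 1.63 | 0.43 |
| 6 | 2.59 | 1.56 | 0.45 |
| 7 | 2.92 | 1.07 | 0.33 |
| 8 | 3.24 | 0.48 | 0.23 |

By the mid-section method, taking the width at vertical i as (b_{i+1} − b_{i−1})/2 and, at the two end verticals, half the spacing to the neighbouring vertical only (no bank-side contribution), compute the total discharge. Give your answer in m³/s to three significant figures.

1.79 m³/s

w_1 = (0.92 − 0.18)/2 = 0.37 m; q_1 = 0.20 × 0.37 × 0.37 = 0.02738 m³/s
w_2 = (1.23 − 0.18)/2 = 0.525 m; q_2 = 0.41 × 1.63 × 0.525 = 0.3509 m³/s
w_3 = (1.49 − 0.92)/2 = 0.285 m; q_3 = 0.40 × 1.19 × 0.285 = 0.1357 m³/s
w_4 = (1.83 − 1.23)/2 = 0.3 m; q_4 = 0.62 × 2.03 × 0.3 = 0.3776 m³/s
w_5 = (2.59 − 1.49)/2 = 0.55 m; q_5 = 0.43 × 1.63 × 0.55 = 0.3855 m³/s
w_6 = (2.92 − 1.83)/2 = 0.545 m; q_6 = 0.45 × 1.56 × 0.545 = 0.3826 m³/s
w_7 = (3.24 − 2.59)/2 = 0.325 m; q_7 = 0.33 × 1.07 × 0.325 = 0.1148 m³/s
w_8 = (3.24 − 2.92)/2 = 0.16 m; q_8 = 0.23 × 0.48 × 0.16 = 0.01766 m³/s
Q = Σ qᵢ = 1.792 m³/s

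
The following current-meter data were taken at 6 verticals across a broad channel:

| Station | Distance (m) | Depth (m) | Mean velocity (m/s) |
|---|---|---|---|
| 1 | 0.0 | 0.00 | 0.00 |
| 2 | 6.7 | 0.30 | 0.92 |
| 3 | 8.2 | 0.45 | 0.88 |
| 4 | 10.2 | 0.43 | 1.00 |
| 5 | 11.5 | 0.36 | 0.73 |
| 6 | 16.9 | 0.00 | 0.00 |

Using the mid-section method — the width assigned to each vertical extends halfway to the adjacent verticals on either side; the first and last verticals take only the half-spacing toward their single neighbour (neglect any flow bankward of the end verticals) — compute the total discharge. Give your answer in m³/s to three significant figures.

w_2 = (8.2 − 0.0)/2 = 4.1 m; q_2 = 0.92 × 0.30 × 4.1 = 1.132 m³/s
w_3 = (10.2 − 6.7)/2 = 1.75 m; q_3 = 0.88 × 0.45 × 1.75 = 0.6930 m³/s
w_4 = (11.5 − 8.2)/2 = 1.65 m; q_4 = 1.00 × 0.43 × 1.65 = 0.7095 m³/s
w_5 = (16.9 − 10.2)/2 = 3.35 m; q_5 = 0.73 × 0.36 × 3.35 = 0.8804 m³/s
Stations 1, 6 contribute zero (depth or velocity is 0).
Q = Σ qᵢ = 3.414 m³/s

3.41 m³/s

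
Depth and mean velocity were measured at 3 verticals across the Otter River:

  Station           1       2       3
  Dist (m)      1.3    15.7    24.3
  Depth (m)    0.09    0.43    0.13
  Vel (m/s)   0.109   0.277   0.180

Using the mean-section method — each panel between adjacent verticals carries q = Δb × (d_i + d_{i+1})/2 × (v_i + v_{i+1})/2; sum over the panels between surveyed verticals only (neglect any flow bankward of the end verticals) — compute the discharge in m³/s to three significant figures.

Panel 1-2: Δb = 14.4 m, d̄ = (0.09+0.43)/2 = 0.26, v̄ = (0.109+0.277)/2 = 0.193 → q = 14.4×0.26×0.193 = 0.7226 m³/s
Panel 2-3: Δb = 8.6 m, d̄ = (0.43+0.13)/2 = 0.28, v̄ = (0.277+0.180)/2 = 0.2285 → q = 8.6×0.28×0.2285 = 0.5502 m³/s
Q = Σ q = 1.273 m³/s

1.27 m³/s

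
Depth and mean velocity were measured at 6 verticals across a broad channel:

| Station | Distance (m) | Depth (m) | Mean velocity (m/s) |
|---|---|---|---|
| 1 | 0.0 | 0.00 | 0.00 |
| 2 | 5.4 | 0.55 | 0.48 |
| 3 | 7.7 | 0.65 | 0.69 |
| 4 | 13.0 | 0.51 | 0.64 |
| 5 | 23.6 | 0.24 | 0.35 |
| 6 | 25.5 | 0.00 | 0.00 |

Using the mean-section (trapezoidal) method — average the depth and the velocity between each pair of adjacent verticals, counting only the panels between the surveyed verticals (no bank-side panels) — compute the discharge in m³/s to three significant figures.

Panel 1-2: Δb = 5.4 m, d̄ = (0.00+0.55)/2 = 0.275, v̄ = (0.00+0.48)/2 = 0.24 → q = 5.4×0.275×0.24 = 0.3564 m³/s
Panel 2-3: Δb = 2.3 m, d̄ = (0.55+0.65)/2 = 0.6, v̄ = (0.48+0.69)/2 = 0.585 → q = 2.3×0.6×0.585 = 0.8073 m³/s
Panel 3-4: Δb = 5.3 m, d̄ = (0.65+0.51)/2 = 0.58, v̄ = (0.69+0.64)/2 = 0.665 → q = 5.3×0.58×0.665 = 2.044 m³/s
Panel 4-5: Δb = 10.6 m, d̄ = (0.51+0.24)/2 = 0.375, v̄ = (0.64+0.35)/2 = 0.495 → q = 10.6×0.375×0.495 = 1.968 m³/s
Panel 5-6: Δb = 1.9 m, d̄ = (0.24+0.00)/2 = 0.12, v̄ = (0.35+0.00)/2 = 0.175 → q = 1.9×0.12×0.175 = 0.03990 m³/s
Q = Σ q = 5.215 m³/s

5.22 m³/s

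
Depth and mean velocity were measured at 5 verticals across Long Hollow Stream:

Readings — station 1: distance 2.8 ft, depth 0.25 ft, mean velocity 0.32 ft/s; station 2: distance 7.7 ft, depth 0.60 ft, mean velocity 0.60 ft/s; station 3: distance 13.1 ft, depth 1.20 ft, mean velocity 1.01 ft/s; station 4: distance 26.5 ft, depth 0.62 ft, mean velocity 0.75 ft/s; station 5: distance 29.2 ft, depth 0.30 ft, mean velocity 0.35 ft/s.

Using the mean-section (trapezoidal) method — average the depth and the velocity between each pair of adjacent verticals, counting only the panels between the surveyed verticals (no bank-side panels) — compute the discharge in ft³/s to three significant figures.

Panel 1-2: Δb = 4.9 ft, d̄ = (0.25+0.60)/2 = 0.425, v̄ = (0.32+0.60)/2 = 0.46 → q = 4.9×0.425×0.46 = 0.9580 ft³/s
Panel 2-3: Δb = 5.4 ft, d̄ = (0.60+1.20)/2 = 0.9, v̄ = (0.60+1.01)/2 = 0.805 → q = 5.4×0.9×0.805 = 3.912 ft³/s
Panel 3-4: Δb = 13.4 ft, d̄ = (1.20+0.62)/2 = 0.91, v̄ = (1.01+0.75)/2 = 0.88 → q = 13.4×0.91×0.88 = 10.73 ft³/s
Panel 4-5: Δb = 2.7 ft, d̄ = (0.62+0.30)/2 = 0.46, v̄ = (0.75+0.35)/2 = 0.55 → q = 2.7×0.46×0.55 = 0.6831 ft³/s
Q = Σ q = 16.28 ft³/s

16.3 ft³/s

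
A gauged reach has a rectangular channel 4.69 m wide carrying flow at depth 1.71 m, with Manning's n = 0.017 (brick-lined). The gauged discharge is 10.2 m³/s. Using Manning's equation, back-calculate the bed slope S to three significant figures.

A = b·y = 4.69 × 1.71 = 8.020 m²
P = b + 2y = 4.69 + 2×1.71 = 8.110 m
R = A/P = 8.020/8.110 = 0.9889 m
S = (Q·n / (1·A·R^(2/3)))² = (10.2×0.017 / (1×8.020×0.9926))² = 0.0004745

0.000474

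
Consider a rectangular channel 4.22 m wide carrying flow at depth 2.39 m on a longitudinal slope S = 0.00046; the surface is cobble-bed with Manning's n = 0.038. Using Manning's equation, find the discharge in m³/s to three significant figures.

6.14 m³/s

A = b·y = 4.22 × 2.39 = 10.09 m²
P = b + 2y = 4.22 + 2×2.39 = 9.000 m
R = A/P = 10.09/9.000 = 1.121 m
Q = (1/n)·A·R^(2/3)·S^(1/2) = (1/0.038) × 10.09 × 1.121^(2/3) × 0.00046^(1/2) = 6.142 m³/s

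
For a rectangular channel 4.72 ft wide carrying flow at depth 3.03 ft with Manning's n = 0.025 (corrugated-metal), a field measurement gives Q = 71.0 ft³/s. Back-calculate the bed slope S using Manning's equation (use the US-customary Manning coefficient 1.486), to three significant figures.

0.00479

A = b·y = 4.72 × 3.03 = 14.30 ft²
P = b + 2y = 4.72 + 2×3.03 = 10.78 ft
R = A/P = 14.30/10.78 = 1.327 ft
S = (Q·n / (1.486·A·R^(2/3)))² = (71.0×0.025 / (1.486×14.30×1.207))² = 0.004785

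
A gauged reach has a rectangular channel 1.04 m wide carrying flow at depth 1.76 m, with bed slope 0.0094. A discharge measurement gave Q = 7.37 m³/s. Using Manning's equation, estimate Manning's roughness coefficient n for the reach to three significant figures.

A = b·y = 1.04 × 1.76 = 1.830 m²
P = b + 2y = 1.04 + 2×1.76 = 4.560 m
R = A/P = 1.830/4.560 = 0.4014 m
n = (1/Q)·A·R^(2/3)·S^(1/2) = (1/7.37) × 1.830 × 0.5442 × 0.09695 = 0.01310

0.0131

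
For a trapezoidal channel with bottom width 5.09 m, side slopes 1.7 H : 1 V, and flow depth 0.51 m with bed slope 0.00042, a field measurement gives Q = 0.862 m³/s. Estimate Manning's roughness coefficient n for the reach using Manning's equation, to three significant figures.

A = (b + z·y)·y = (5.09 + 1.7×0.51)×0.51 = 3.038 m²
P = b + 2y√(1+z²) = 5.09 + 2×0.51×√(1+1.7²) = 7.102 m
R = A/P = 3.038/7.102 = 0.4278 m
n = (1/Q)·A·R^(2/3)·S^(1/2) = (1/0.862) × 3.038 × 0.5677 × 0.02049 = 0.04101

0.0410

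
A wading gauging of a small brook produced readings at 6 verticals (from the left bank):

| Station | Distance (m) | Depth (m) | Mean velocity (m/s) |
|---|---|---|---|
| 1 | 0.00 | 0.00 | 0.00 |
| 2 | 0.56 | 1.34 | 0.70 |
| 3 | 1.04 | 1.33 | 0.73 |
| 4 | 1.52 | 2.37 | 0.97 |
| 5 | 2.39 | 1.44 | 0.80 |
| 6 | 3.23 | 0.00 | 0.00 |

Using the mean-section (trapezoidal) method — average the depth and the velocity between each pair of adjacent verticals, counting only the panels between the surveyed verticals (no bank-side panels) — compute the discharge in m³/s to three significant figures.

Panel 1-2: Δb = 0.56 m, d̄ = (0.00+1.34)/2 = 0.67, v̄ = (0.00+0.70)/2 = 0.35 → q = 0.56×0.67×0.35 = 0.1313 m³/s
Panel 2-3: Δb = 0.48 m, d̄ = (1.34+1.33)/2 = 1.335, v̄ = (0.70+0.73)/2 = 0.715 → q = 0.48×1.335×0.715 = 0.4582 m³/s
Panel 3-4: Δb = 0.48 m, d̄ = (1.33+2.37)/2 = 1.85, v̄ = (0.73+0.97)/2 = 0.85 → q = 0.48×1.85×0.85 = 0.7548 m³/s
Panel 4-5: Δb = 0.87 m, d̄ = (2.37+1.44)/2 = 1.905, v̄ = (0.97+0.80)/2 = 0.885 → q = 0.87×1.905×0.885 = 1.467 m³/s
Panel 5-6: Δb = 0.84 m, d̄ = (1.44+0.00)/2 = 0.72, v̄ = (0.80+0.00)/2 = 0.4 → q = 0.84×0.72×0.4 = 0.2419 m³/s
Q = Σ q = 3.053 m³/s

3.05 m³/s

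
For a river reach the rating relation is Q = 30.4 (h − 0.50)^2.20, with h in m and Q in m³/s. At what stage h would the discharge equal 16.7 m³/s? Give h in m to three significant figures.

1.26 m

h − h₀ = (Q/C)^(1/b) = (16.7/30.4)^(1/2.20) = 0.7616 m
h = 0.50 + 0.7616 = 1.262 m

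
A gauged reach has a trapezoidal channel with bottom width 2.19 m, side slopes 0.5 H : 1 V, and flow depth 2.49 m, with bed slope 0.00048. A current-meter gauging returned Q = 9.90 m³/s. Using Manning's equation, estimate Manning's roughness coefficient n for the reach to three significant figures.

A = (b + z·y)·y = (2.19 + 0.5×2.49)×2.49 = 8.553 m²
P = b + 2y√(1+z²) = 2.19 + 2×2.49×√(1+0.5²) = 7.758 m
R = A/P = 8.553/7.758 = 1.103 m
n = (1/Q)·A·R^(2/3)·S^(1/2) = (1/9.90) × 8.553 × 1.067 × 0.02191 = 0.02020

0.0202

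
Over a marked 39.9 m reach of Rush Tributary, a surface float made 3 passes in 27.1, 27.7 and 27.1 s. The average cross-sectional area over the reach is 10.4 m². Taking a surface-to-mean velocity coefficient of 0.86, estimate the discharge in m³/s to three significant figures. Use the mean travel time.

t̄ = (27.1 + 27.7 + 27.1) / 3 = 27.3 s
v_surface = L / t̄ = 39.9 / 27.3 = 1.462 m/s
v_mean = 0.86 × 1.462 = 1.257 m/s
Q = A × v_mean = 10.4 × 1.257 = 13.07 m³/s

13.1 m³/s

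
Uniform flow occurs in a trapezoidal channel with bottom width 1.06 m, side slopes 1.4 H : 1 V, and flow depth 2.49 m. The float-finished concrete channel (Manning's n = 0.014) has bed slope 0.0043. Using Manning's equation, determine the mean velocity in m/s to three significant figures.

A = (b + z·y)·y = (1.06 + 1.4×2.49)×2.49 = 11.32 m²
P = b + 2y√(1+z²) = 1.06 + 2×2.49×√(1+1.4²) = 9.628 m
R = A/P = 11.32/9.628 = 1.176 m
Q = (1/n)·A·R^(2/3)·S^(1/2) = (1/0.014) × 11.32 × 1.176^(2/3) × 0.0043^(1/2) = 59.06 m³/s
V = Q/A = 59.06/11.32 = 5.218 m/s

5.22 m/s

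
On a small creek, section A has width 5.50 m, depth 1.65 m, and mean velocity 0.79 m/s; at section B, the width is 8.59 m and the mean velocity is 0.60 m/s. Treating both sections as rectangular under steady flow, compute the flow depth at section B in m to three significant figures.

1.39 m

Q = A₁V₁ = (5.50×1.65) × 0.79 = 7.169 m³/s
d₂ = Q/(b₂ V₂) = 7.169/(8.59×0.60) = 1.391 m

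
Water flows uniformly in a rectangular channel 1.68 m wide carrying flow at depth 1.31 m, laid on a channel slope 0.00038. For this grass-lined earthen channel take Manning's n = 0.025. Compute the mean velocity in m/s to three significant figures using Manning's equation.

A = b·y = 1.68 × 1.31 = 2.201 m²
P = b + 2y = 1.68 + 2×1.31 = 4.300 m
R = A/P = 2.201/4.300 = 0.5118 m
Q = (1/n)·A·R^(2/3)·S^(1/2) = (1/0.025) × 2.201 × 0.5118^(2/3) × 0.00038^(1/2) = 1.098 m³/s
V = Q/A = 1.098/2.201 = 0.4989 m/s

0.499 m/s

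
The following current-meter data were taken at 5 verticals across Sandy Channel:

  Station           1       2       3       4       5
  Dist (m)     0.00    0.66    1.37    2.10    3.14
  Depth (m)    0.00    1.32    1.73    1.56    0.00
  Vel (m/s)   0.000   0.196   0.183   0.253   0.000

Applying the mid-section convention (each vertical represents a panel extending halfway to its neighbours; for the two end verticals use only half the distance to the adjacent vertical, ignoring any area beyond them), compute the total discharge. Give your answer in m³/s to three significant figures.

w_2 = (1.37 − 0.00)/2 = 0.685 m; q_2 = 0.196 × 1.32 × 0.685 = 0.1772 m³/s
w_3 = (2.10 − 0.66)/2 = 0.72 m; q_3 = 0.183 × 1.73 × 0.72 = 0.2279 m³/s
w_4 = (3.14 − 1.37)/2 = 0.885 m; q_4 = 0.253 × 1.56 × 0.885 = 0.3493 m³/s
Stations 1, 5 contribute zero (depth or velocity is 0).
Q = Σ qᵢ = 0.7545 m³/s

0.754 m³/s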